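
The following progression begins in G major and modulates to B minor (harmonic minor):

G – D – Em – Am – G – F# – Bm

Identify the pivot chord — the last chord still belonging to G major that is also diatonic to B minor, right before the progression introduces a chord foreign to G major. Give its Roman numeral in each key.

G — I in G major, VI in B minor

Chords diatonic to G major: G, Am, Bm, C, D, Em, F#dim.
Reading the progression, the first chord not in that set is F#, so the modulation leaves G major there.
The chord immediately before F# is G, which is diatonic to both keys: I in G major and VI in B minor.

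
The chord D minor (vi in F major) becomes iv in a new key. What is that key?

A minor

The numeral iv denotes a minor triad on scale degree 4. With D on degree 4, the tonic of the new key is A.
Degree 4 carries a minor triad in minor keys, so the destination is A minor.
Check: the diatonic triads of A minor (natural minor) are Am (i), Bdim (ii°), C (III), Dm (iv), Em (v), F (VI), G (VII) — D minor is indeed iv.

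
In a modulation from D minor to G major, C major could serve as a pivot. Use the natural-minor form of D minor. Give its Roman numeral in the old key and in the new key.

The scale of D minor (natural minor) is D E F G A Bb C; C is degree 7, and the triad built there (C-E-G) is major, so it is VII.
The scale of G major is G A B C D E F#; C is degree 4, and the triad built there (C-E-G) is major, so it is IV.

VII in D minor; IV in G major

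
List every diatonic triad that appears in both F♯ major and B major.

F♯, G♯m, B, D♯m

Triads in F♯ major: F♯ (I), G♯m (ii), A♯m (iii), B (IV), C♯ (V), D♯m (vi), E♯dim (vii°).
Triads in B major: B (I), C♯m (ii), D♯m (iii), E (IV), F♯ (V), G♯m (vi), A♯dim (vii°).
Shared triads with their functions: F♯ (I in F♯ major, V in B major); G♯m (ii in F♯ major, vi in B major); B (IV in F♯ major, I in B major); D♯m (vi in F♯ major, iii in B major).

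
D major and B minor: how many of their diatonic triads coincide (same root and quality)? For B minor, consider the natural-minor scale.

7

Diatonic triads of D major: D (I), Em (ii), F#m (iii), G (IV), A (V), Bm (vi), C#dim (vii°).
Diatonic triads of B minor (natural minor): Bm (i), C#dim (ii°), D (III), Em (iv), F#m (v), G (VI), A (VII).
Matching root and quality in both lists: D, Em, F#m, G, A, Bm, C#dim.
That gives 7 common triads.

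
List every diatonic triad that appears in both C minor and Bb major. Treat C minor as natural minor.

Triads in C minor (natural minor): Cm (i), Ddim (ii°), Eb (III), Fm (iv), Gm (v), Ab (VI), Bb (VII).
Triads in Bb major: Bb (I), Cm (ii), Dm (iii), Eb (IV), F (V), Gm (vi), Adim (vii°).
Shared triads with their functions: Cm (i in C minor, ii in Bb major); Eb (III in C minor, IV in Bb major); Gm (v in C minor, vi in Bb major); Bb (VII in C minor, I in Bb major).

Cm, Eb, Gm, Bb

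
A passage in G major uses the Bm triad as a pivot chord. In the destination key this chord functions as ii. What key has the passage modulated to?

A major

The numeral ii denotes a minor triad on scale degree 2. With B on degree 2, the tonic of the new key is A.
Degree 2 carries a minor triad in major keys, so the destination is A major.
Check: the diatonic triads of A major are A (I), Bm (ii), C♯m (iii), D (IV), E (V), F♯m (vi), G♯dim (vii°) — Bm is indeed ii.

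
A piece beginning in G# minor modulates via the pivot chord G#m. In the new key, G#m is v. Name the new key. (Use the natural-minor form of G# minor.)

C# minor

The numeral v denotes a minor triad on scale degree 5. With G# on degree 5, the tonic of the new key is C#.
Degree 5 carries a minor triad in natural-minor keys, so the destination is C# minor.
Check: the diatonic triads of C# minor (natural minor) are C#m (i), D#dim (ii°), E (III), F#m (iv), G#m (v), A (VI), B (VII) — G#m is indeed v.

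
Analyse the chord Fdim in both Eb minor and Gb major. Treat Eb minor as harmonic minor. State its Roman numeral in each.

The scale of Eb minor (harmonic minor) is Eb F Gb Ab Bb Cb D; F is degree 2, and the triad built there (F-Ab-Cb) is diminished, so it is ii°.
The scale of Gb major is Gb Ab Bb Cb Db Eb F; F is degree 7, and the triad built there (F-Ab-Cb) is diminished, so it is vii°.

ii° in Eb minor; vii° in Gb major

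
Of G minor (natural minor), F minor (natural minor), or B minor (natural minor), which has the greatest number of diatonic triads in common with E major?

Triads of E major: E major (I), F# minor (ii), G# minor (iii), A major (IV), B major (V), C# minor (vi), D# diminished (vii°).
G minor (natural minor) shares 0: none.
F minor (natural minor) shares 0: none.
B minor (natural minor) shares 2: F#m, A.
The most common triads (2) are shared with B minor.

B minor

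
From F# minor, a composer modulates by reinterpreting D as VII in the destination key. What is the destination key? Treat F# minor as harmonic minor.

The numeral VII denotes a major triad on scale degree 7. With D on degree 7, the tonic of the new key is E.
Degree 7 carries a major triad in natural-minor keys, so the destination is E minor.
Check: the diatonic triads of E minor (natural minor) are Em (i), F#dim (ii°), G (III), Am (iv), Bm (v), C (VI), D (VII) — D is indeed VII.

E minor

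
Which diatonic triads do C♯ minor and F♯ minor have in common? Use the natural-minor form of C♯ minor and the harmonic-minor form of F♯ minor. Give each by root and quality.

F♯m

Triads in C♯ minor (natural minor): C♯m (i), D♯dim (ii°), E (III), F♯m (iv), G♯m (v), A (VI), B (VII).
Triads in F♯ minor (harmonic minor): F♯m (i), G♯dim (ii°), Aaug (III+), Bm (iv), C♯ (V), D (VI), E♯dim (vii°).
Shared triads with their functions: F♯m (iv in C♯ minor, i in F♯ minor).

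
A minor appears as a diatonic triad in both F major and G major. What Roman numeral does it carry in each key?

The scale of F major is F G A Bb C D E; A is degree 3, and the triad built there (A-C-E) is minor, so it is iii.
The scale of G major is G A B C D E F#; A is degree 2, and the triad built there (A-C-E) is minor, so it is ii.

iii in F major; ii in G major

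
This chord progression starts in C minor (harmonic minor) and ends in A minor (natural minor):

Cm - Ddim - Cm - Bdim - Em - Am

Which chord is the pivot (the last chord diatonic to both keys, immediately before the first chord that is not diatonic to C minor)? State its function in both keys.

Bdim — vii° in C minor, ii° in A minor

Chords diatonic to C minor: Cm, Ddim, Ebaug, Fm, G, Ab, Bdim.
Reading the progression, the first chord not in that set is Em, so the modulation leaves C minor there.
The chord immediately before Em is Bdim, which is diatonic to both keys: vii° in C minor and ii° in A minor.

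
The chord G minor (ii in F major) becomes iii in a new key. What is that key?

Eb major

The numeral iii denotes a minor triad on scale degree 3. With G on degree 3, the tonic of the new key is Eb.
Degree 3 carries a minor triad in major keys, so the destination is Eb major.
Check: the diatonic triads of Eb major are Eb (I), Fm (ii), Gm (iii), Ab (IV), Bb (V), Cm (vi), Ddim (vii°) — G minor is indeed iii.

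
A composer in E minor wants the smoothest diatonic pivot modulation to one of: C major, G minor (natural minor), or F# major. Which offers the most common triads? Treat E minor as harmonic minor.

C major

Triads of E minor (harmonic minor): Em (i), F#dim (ii°), Gaug (III+), Am (iv), B (V), C (VI), D#dim (vii°).
C major shares 3: Em, Am, C.
G minor (natural minor) shares 0: none.
F# major shares 1: B.
The most common triads (3) are shared with C major.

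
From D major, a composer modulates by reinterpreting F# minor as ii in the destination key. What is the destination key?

The numeral ii denotes a minor triad on scale degree 2. With F# on degree 2, the tonic of the new key is E.
Degree 2 carries a minor triad in major keys, so the destination is E major.
Check: the diatonic triads of E major are E (I), F#m (ii), G#m (iii), A (IV), B (V), C#m (vi), D#dim (vii°) — F# minor is indeed ii.

E major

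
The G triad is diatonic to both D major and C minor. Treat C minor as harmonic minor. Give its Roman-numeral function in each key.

IV in D major; V in C minor

The scale of D major is D E F♯ G A B C♯; G is degree 4, and the triad built there (G-B-D) is major, so it is IV.
The scale of C minor (harmonic minor) is C D E♭ F G A♭ B; G is degree 5, and the triad built there (G-B-D) is major, so it is V.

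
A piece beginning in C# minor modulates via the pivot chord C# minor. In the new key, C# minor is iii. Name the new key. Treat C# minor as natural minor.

A major

The numeral iii denotes a minor triad on scale degree 3. With C# on degree 3, the tonic of the new key is A.
Degree 3 carries a minor triad in major keys, so the destination is A major.
Check: the diatonic triads of A major are A (I), Bm (ii), C#m (iii), D (IV), E (V), F#m (vi), G#dim (vii°) — C# minor is indeed iii.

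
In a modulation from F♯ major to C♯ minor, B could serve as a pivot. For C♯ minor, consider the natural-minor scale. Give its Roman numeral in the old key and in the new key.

IV in F♯ major; VII in C♯ minor

The scale of F♯ major is F♯ G♯ A♯ B C♯ D♯ E♯; B is degree 4, and the triad built there (B-D♯-F♯) is major, so it is IV.
The scale of C♯ minor (natural minor) is C♯ D♯ E F♯ G♯ A B; B is degree 7, and the triad built there (B-D♯-F♯) is major, so it is VII.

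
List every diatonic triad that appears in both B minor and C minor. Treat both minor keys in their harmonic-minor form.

Triads in B minor (harmonic minor): Bm (i), C#dim (ii°), Daug (III+), Em (iv), F# (V), G (VI), A#dim (vii°).
Triads in C minor (harmonic minor): Cm (i), Ddim (ii°), Ebaug (III+), Fm (iv), G (V), Ab (VI), Bdim (vii°).
Shared triads with their functions: G (VI in B minor, V in C minor).

G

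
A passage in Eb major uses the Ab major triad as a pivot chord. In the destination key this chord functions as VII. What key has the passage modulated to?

Bb minor

The numeral VII denotes a major triad on scale degree 7. With Ab on degree 7, the tonic of the new key is Bb.
Degree 7 carries a major triad in natural-minor keys, so the destination is Bb minor.
Check: the diatonic triads of Bb minor (natural minor) are Bbm (i), Cdim (ii°), Db (III), Ebm (iv), Fm (v), Gb (VI), Ab (VII) — Ab major is indeed VII.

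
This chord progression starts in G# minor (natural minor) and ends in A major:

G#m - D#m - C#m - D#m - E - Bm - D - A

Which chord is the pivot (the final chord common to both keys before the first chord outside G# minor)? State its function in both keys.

Chords diatonic to G# minor: G#m, A#dim, B, C#m, D#m, E, F#.
Reading the progression, the first chord not in that set is Bm, so the modulation leaves G# minor there.
The chord immediately before Bm is E, which is diatonic to both keys: VI in G# minor and V in A major.

E — VI in G# minor, V in A major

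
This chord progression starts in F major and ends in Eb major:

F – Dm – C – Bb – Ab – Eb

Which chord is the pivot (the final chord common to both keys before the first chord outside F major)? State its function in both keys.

Bb — IV in F major, V in Eb major

Chords diatonic to F major: F, Gm, Am, Bb, C, Dm, Edim.
Reading the progression, the first chord not in that set is Ab, so the modulation leaves F major there.
The chord immediately before Ab is Bb, which is diatonic to both keys: IV in F major and V in Eb major.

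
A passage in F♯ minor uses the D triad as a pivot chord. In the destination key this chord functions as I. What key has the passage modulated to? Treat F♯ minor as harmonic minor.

The numeral I denotes a major triad on scale degree 1. With D on degree 1, the tonic of the new key is D.
Degree 1 carries a major triad in major keys, so the destination is D major.
Check: the diatonic triads of D major are D (I), Em (ii), F♯m (iii), G (IV), A (V), Bm (vi), C♯dim (vii°) — D is indeed I.

D major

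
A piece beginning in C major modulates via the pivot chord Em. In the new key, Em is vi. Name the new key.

The numeral vi denotes a minor triad on scale degree 6. With E on degree 6, the tonic of the new key is G.
Degree 6 carries a minor triad in major keys, so the destination is G major.
Check: the diatonic triads of G major are G (I), Am (ii), Bm (iii), C (IV), D (V), Em (vi), F#dim (vii°) — Em is indeed vi.

G major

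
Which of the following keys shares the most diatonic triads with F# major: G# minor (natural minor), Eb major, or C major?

G# minor

Triads of F# major: F# (I), G#m (ii), A#m (iii), B (IV), C# (V), D#m (vi), E#dim (vii°).
G# minor (natural minor) shares 4: F#, G#m, B, D#m.
Eb major shares 0: none.
C major shares 0: none.
The most common triads (4) are shared with G# minor.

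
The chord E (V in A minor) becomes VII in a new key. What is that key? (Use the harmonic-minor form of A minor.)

The numeral VII denotes a major triad on scale degree 7. With E on degree 7, the tonic of the new key is F#.
Degree 7 carries a major triad in natural-minor keys, so the destination is F# minor.
Check: the diatonic triads of F# minor (natural minor) are F#m (i), G#dim (ii°), A (III), Bm (iv), C#m (v), D (VI), E (VII) — E is indeed VII.

F# minor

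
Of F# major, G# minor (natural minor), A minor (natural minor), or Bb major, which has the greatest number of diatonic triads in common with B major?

G# minor

Triads of B major: B major (I), C# minor (ii), D# minor (iii), E major (IV), F# major (V), G# minor (vi), A# diminished (vii°).
F# major shares 4: B, D#m, F#, G#m.
G# minor (natural minor) shares 7: B, C#m, D#m, E, F#, G#m, A#dim.
A minor (natural minor) shares 0: none.
Bb major shares 0: none.
The most common triads (7) are shared with G# minor.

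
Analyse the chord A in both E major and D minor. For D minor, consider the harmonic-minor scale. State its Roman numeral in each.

IV in E major; V in D minor

The scale of E major is E F♯ G♯ A B C♯ D♯; A is degree 4, and the triad built there (A-C♯-E) is major, so it is IV.
The scale of D minor (harmonic minor) is D E F G A B♭ C♯; A is degree 5, and the triad built there (A-C♯-E) is major, so it is V.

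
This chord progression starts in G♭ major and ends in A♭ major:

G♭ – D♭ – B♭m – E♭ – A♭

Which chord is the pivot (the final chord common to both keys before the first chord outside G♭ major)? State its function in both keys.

B♭m — iii in G♭ major, ii in A♭ major

Chords diatonic to G♭ major: G♭, A♭m, B♭m, C♭, D♭, E♭m, Fdim.
Reading the progression, the first chord not in that set is E♭, so the modulation leaves G♭ major there.
The chord immediately before E♭ is B♭m, which is diatonic to both keys: iii in G♭ major and ii in A♭ major.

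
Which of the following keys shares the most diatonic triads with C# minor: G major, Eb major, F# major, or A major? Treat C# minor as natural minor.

Triads of C# minor (natural minor): C# minor (i), D# diminished (ii°), E major (III), F# minor (iv), G# minor (v), A major (VI), B major (VII).
G major shares 0: none.
Eb major shares 0: none.
F# major shares 2: G#m, B.
A major shares 4: C#m, E, F#m, A.
The most common triads (4) are shared with A major.

A major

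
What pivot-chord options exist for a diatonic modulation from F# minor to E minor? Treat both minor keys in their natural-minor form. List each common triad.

Triads in F# minor (natural minor): F# minor (i), G# diminished (ii°), A major (III), B minor (iv), C# minor (v), D major (VI), E major (VII).
Triads in E minor (natural minor): E minor (i), F# diminished (ii°), G major (III), A minor (iv), B minor (v), C major (VI), D major (VII).
Shared triads with their functions: B minor (iv in F# minor, v in E minor); D major (VI in F# minor, VII in E minor).

Bm, D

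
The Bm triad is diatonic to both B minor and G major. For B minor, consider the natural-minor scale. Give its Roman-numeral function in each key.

The scale of B minor (natural minor) is B C# D E F# G A; B is degree 1, and the triad built there (B-D-F#) is minor, so it is i.
The scale of G major is G A B C D E F#; B is degree 3, and the triad built there (B-D-F#) is minor, so it is iii.

i in B minor; iii in G major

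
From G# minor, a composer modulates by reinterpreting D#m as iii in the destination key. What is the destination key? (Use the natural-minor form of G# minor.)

B major

The numeral iii denotes a minor triad on scale degree 3. With D# on degree 3, the tonic of the new key is B.
Degree 3 carries a minor triad in major keys, so the destination is B major.
Check: the diatonic triads of B major are B (I), C#m (ii), D#m (iii), E (IV), F# (V), G#m (vi), A#dim (vii°) — D#m is indeed iii.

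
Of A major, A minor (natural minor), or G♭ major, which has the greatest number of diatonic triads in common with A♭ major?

Triads of A♭ major: A♭ (I), B♭m (ii), Cm (iii), D♭ (IV), E♭ (V), Fm (vi), Gdim (vii°).
A major shares 0: none.
A minor (natural minor) shares 0: none.
G♭ major shares 2: B♭m, D♭.
The most common triads (2) are shared with G♭ major.

G♭ major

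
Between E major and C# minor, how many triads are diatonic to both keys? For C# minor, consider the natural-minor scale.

Diatonic triads of E major: E major (I), F# minor (ii), G# minor (iii), A major (IV), B major (V), C# minor (vi), D# diminished (vii°).
Diatonic triads of C# minor (natural minor): C# minor (i), D# diminished (ii°), E major (III), F# minor (iv), G# minor (v), A major (VI), B major (VII).
Matching root and quality in both lists: E major, F# minor, G# minor, A major, B major, C# minor, D# diminished.
That gives 7 common triads.

7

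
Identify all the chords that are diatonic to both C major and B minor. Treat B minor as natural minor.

Triads in C major: C (I), Dm (ii), Em (iii), F (IV), G (V), Am (vi), Bdim (vii°).
Triads in B minor (natural minor): Bm (i), C#dim (ii°), D (III), Em (iv), F#m (v), G (VI), A (VII).
Shared triads with their functions: Em (iii in C major, iv in B minor); G (V in C major, VI in B minor).

Em, G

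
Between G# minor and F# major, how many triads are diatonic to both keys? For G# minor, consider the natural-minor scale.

4

Diatonic triads of G# minor (natural minor): G# minor (i), A# diminished (ii°), B major (III), C# minor (iv), D# minor (v), E major (VI), F# major (VII).
Diatonic triads of F# major: F# major (I), G# minor (ii), A# minor (iii), B major (IV), C# major (V), D# minor (vi), E# diminished (vii°).
Matching root and quality in both lists: G# minor, B major, D# minor, F# major.
That gives 4 common triads.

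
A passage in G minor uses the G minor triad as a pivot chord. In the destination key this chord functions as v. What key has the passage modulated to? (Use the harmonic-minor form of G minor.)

C minor

The numeral v denotes a minor triad on scale degree 5. With G on degree 5, the tonic of the new key is C.
Degree 5 carries a minor triad in natural-minor keys, so the destination is C minor.
Check: the diatonic triads of C minor (natural minor) are Cm (i), Ddim (ii°), Eb (III), Fm (iv), Gm (v), Ab (VI), Bb (VII) — G minor is indeed v.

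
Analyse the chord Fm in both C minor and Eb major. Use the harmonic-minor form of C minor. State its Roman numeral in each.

iv in C minor; ii in Eb major

The scale of C minor (harmonic minor) is C D Eb F G Ab B; F is degree 4, and the triad built there (F-Ab-C) is minor, so it is iv.
The scale of Eb major is Eb F G Ab Bb C D; F is degree 2, and the triad built there (F-Ab-C) is minor, so it is ii.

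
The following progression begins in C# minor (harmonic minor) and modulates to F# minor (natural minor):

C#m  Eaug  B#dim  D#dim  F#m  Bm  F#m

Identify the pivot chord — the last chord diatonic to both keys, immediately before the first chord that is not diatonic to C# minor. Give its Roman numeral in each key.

Chords diatonic to C# minor: C#m, D#dim, Eaug, F#m, G#, A, B#dim.
Reading the progression, the first chord not in that set is Bm, so the modulation leaves C# minor there.
The chord immediately before Bm is F#m, which is diatonic to both keys: iv in C# minor and i in F# minor.

F#m — iv in C# minor, i in F# minor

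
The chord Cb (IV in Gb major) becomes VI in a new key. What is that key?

The numeral VI denotes a major triad on scale degree 6. With Cb on degree 6, the tonic of the new key is Eb.
Degree 6 carries a major triad in minor keys, so the destination is Eb minor.
Check: the diatonic triads of Eb minor (natural minor) are Ebm (i), Fdim (ii°), Gb (III), Abm (iv), Bbm (v), Cb (VI), Db (VII) — Cb is indeed VI.

Eb minor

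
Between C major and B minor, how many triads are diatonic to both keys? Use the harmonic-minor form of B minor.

2

Diatonic triads of C major: C (I), Dm (ii), Em (iii), F (IV), G (V), Am (vi), Bdim (vii°).
Diatonic triads of B minor (harmonic minor): Bm (i), C#dim (ii°), Daug (III+), Em (iv), F# (V), G (VI), A#dim (vii°).
Matching root and quality in both lists: Em, G.
That gives 2 common triads.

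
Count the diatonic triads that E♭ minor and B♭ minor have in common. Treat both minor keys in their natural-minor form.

4

Diatonic triads of E♭ minor (natural minor): E♭m (i), Fdim (ii°), G♭ (III), A♭m (iv), B♭m (v), C♭ (VI), D♭ (VII).
Diatonic triads of B♭ minor (natural minor): B♭m (i), Cdim (ii°), D♭ (III), E♭m (iv), Fm (v), G♭ (VI), A♭ (VII).
Matching root and quality in both lists: E♭m, G♭, B♭m, D♭.
That gives 4 common triads.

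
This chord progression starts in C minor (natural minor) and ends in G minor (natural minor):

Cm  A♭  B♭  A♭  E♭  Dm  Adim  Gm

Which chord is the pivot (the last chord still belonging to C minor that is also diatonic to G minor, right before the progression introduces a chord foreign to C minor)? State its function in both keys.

Chords diatonic to C minor: Cm, Ddim, E♭, Fm, Gm, A♭, B♭.
Reading the progression, the first chord not in that set is Dm, so the modulation leaves C minor there.
The chord immediately before Dm is E♭, which is diatonic to both keys: III in C minor and VI in G minor.

E♭ — III in C minor, VI in G minor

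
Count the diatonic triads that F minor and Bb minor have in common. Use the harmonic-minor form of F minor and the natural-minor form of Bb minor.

Diatonic triads of F minor (harmonic minor): Fm (i), Gdim (ii°), Abaug (III+), Bbm (iv), C (V), Db (VI), Edim (vii°).
Diatonic triads of Bb minor (natural minor): Bbm (i), Cdim (ii°), Db (III), Ebm (iv), Fm (v), Gb (VI), Ab (VII).
Matching root and quality in both lists: Fm, Bbm, Db.
That gives 3 common triads.

3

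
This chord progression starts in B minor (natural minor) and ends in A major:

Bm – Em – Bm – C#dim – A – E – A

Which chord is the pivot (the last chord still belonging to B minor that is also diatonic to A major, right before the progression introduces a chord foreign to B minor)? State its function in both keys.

Chords diatonic to B minor: Bm, C#dim, D, Em, F#m, G, A.
Reading the progression, the first chord not in that set is E, so the modulation leaves B minor there.
The chord immediately before E is A, which is diatonic to both keys: VII in B minor and I in A major.

A — VII in B minor, I in A major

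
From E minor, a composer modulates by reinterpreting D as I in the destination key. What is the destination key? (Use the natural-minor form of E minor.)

The numeral I denotes a major triad on scale degree 1. With D on degree 1, the tonic of the new key is D.
Degree 1 carries a major triad in major keys, so the destination is D major.
Check: the diatonic triads of D major are D (I), Em (ii), F#m (iii), G (IV), A (V), Bm (vi), C#dim (vii°) — D is indeed I.

D major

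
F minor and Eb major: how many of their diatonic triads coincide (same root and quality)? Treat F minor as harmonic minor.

1

Diatonic triads of F minor (harmonic minor): Fm (i), Gdim (ii°), Abaug (III+), Bbm (iv), C (V), Db (VI), Edim (vii°).
Diatonic triads of Eb major: Eb (I), Fm (ii), Gm (iii), Ab (IV), Bb (V), Cm (vi), Ddim (vii°).
Matching root and quality in both lists: Fm.
That gives 1 common triad.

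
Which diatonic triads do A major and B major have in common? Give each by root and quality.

Triads in A major: A (I), Bm (ii), C#m (iii), D (IV), E (V), F#m (vi), G#dim (vii°).
Triads in B major: B (I), C#m (ii), D#m (iii), E (IV), F# (V), G#m (vi), A#dim (vii°).
Shared triads with their functions: C#m (iii in A major, ii in B major); E (V in A major, IV in B major).

C#m, E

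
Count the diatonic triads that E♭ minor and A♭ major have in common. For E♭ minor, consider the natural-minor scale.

2

Diatonic triads of E♭ minor (natural minor): E♭ minor (i), F diminished (ii°), G♭ major (III), A♭ minor (iv), B♭ minor (v), C♭ major (VI), D♭ major (VII).
Diatonic triads of A♭ major: A♭ major (I), B♭ minor (ii), C minor (iii), D♭ major (IV), E♭ major (V), F minor (vi), G diminished (vii°).
Matching root and quality in both lists: B♭ minor, D♭ major.
That gives 2 common triads.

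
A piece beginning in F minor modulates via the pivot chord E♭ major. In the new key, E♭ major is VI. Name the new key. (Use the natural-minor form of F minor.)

G minor

The numeral VI denotes a major triad on scale degree 6. With E♭ on degree 6, the tonic of the new key is G.
Degree 6 carries a major triad in minor keys, so the destination is G minor.
Check: the diatonic triads of G minor (natural minor) are Gm (i), Adim (ii°), B♭ (III), Cm (iv), Dm (v), E♭ (VI), F (VII) — E♭ major is indeed VI.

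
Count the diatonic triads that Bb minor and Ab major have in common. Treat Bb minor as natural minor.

4

Diatonic triads of Bb minor (natural minor): Bbm (i), Cdim (ii°), Db (III), Ebm (iv), Fm (v), Gb (VI), Ab (VII).
Diatonic triads of Ab major: Ab (I), Bbm (ii), Cm (iii), Db (IV), Eb (V), Fm (vi), Gdim (vii°).
Matching root and quality in both lists: Bbm, Db, Fm, Ab.
That gives 4 common triads.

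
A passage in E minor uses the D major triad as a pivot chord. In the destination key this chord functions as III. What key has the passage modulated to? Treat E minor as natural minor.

The numeral III denotes a major triad on scale degree 3. With D on degree 3, the tonic of the new key is B.
Degree 3 carries a major triad in natural-minor keys, so the destination is B minor.
Check: the diatonic triads of B minor (natural minor) are Bm (i), C#dim (ii°), D (III), Em (iv), F#m (v), G (VI), A (VII) — D major is indeed III.

B minor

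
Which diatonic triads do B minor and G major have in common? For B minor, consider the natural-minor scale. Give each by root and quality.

Bm, D, Em, G

Triads in B minor (natural minor): Bm (i), C#dim (ii°), D (III), Em (iv), F#m (v), G (VI), A (VII).
Triads in G major: G (I), Am (ii), Bm (iii), C (IV), D (V), Em (vi), F#dim (vii°).
Shared triads with their functions: Bm (i in B minor, iii in G major); D (III in B minor, V in G major); Em (iv in B minor, vi in G major); G (VI in B minor, I in G major).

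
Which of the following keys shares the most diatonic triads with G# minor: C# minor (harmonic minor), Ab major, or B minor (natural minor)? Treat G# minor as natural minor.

Triads of G# minor (natural minor): G#m (i), A#dim (ii°), B (III), C#m (iv), D#m (v), E (VI), F# (VII).
C# minor (harmonic minor) shares 1: C#m.
Ab major shares 0: none.
B minor (natural minor) shares 0: none.
The most common triads (1) are shared with C# minor.

C# minor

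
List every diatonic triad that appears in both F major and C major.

F, Am, C, Dm

Triads in F major: F (I), Gm (ii), Am (iii), B♭ (IV), C (V), Dm (vi), Edim (vii°).
Triads in C major: C (I), Dm (ii), Em (iii), F (IV), G (V), Am (vi), Bdim (vii°).
Shared triads with their functions: F (I in F major, IV in C major); Am (iii in F major, vi in C major); C (V in F major, I in C major); Dm (vi in F major, ii in C major).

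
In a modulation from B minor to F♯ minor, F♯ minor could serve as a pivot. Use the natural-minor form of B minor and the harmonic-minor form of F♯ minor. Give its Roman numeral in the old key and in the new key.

v in B minor; i in F♯ minor

The scale of B minor (natural minor) is B C♯ D E F♯ G A; F♯ is degree 5, and the triad built there (F♯-A-C♯) is minor, so it is v.
The scale of F♯ minor (harmonic minor) is F♯ G♯ A B C♯ D E♯; F♯ is degree 1, and the triad built there (F♯-A-C♯) is minor, so it is i.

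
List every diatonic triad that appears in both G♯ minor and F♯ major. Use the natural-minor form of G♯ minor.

G♯m, B, D♯m, F♯

Triads in G♯ minor (natural minor): G♯m (i), A♯dim (ii°), B (III), C♯m (iv), D♯m (v), E (VI), F♯ (VII).
Triads in F♯ major: F♯ (I), G♯m (ii), A♯m (iii), B (IV), C♯ (V), D♯m (vi), E♯dim (vii°).
Shared triads with their functions: G♯m (i in G♯ minor, ii in F♯ major); B (III in G♯ minor, IV in F♯ major); D♯m (v in G♯ minor, vi in F♯ major); F♯ (VII in G♯ minor, I in F♯ major).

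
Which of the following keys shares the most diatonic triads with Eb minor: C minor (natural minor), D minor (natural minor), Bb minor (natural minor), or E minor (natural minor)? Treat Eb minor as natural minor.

Triads of Eb minor (natural minor): Ebm (i), Fdim (ii°), Gb (III), Abm (iv), Bbm (v), Cb (VI), Db (VII).
C minor (natural minor) shares 0: none.
D minor (natural minor) shares 0: none.
Bb minor (natural minor) shares 4: Ebm, Gb, Bbm, Db.
E minor (natural minor) shares 0: none.
The most common triads (4) are shared with Bb minor.

Bb minor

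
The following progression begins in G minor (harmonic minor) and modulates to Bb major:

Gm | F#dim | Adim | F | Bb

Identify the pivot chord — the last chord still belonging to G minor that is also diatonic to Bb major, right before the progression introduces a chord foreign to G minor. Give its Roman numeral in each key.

Adim — ii° in G minor, vii° in Bb major

Chords diatonic to G minor: Gm, Adim, Bbaug, Cm, D, Eb, F#dim.
Reading the progression, the first chord not in that set is F, so the modulation leaves G minor there.
The chord immediately before F is Adim, which is diatonic to both keys: ii° in G minor and vii° in Bb major.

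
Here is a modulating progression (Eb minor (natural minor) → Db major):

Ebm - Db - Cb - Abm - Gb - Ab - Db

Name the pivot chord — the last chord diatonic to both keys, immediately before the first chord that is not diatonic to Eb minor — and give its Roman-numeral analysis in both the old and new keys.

Gb — III in Eb minor, IV in Db major

Chords diatonic to Eb minor: Ebm, Fdim, Gb, Abm, Bbm, Cb, Db.
Reading the progression, the first chord not in that set is Ab, so the modulation leaves Eb minor there.
The chord immediately before Ab is Gb, which is diatonic to both keys: III in Eb minor and IV in Db major.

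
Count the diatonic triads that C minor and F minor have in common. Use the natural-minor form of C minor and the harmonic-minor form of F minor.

1

Diatonic triads of C minor (natural minor): C minor (i), D diminished (ii°), Eb major (III), F minor (iv), G minor (v), Ab major (VI), Bb major (VII).
Diatonic triads of F minor (harmonic minor): F minor (i), G diminished (ii°), Ab augmented (III+), Bb minor (iv), C major (V), Db major (VI), E diminished (vii°).
Matching root and quality in both lists: F minor.
That gives 1 common triad.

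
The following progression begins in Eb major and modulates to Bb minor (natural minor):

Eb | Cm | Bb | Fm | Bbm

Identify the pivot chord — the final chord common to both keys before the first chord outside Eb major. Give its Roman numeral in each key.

Chords diatonic to Eb major: Eb, Fm, Gm, Ab, Bb, Cm, Ddim.
Reading the progression, the first chord not in that set is Bbm, so the modulation leaves Eb major there.
The chord immediately before Bbm is Fm, which is diatonic to both keys: ii in Eb major and v in Bb minor.

Fm — ii in Eb major, v in Bb minor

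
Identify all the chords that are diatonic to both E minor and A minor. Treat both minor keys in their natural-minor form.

Triads in E minor (natural minor): Em (i), F#dim (ii°), G (III), Am (iv), Bm (v), C (VI), D (VII).
Triads in A minor (natural minor): Am (i), Bdim (ii°), C (III), Dm (iv), Em (v), F (VI), G (VII).
Shared triads with their functions: Em (i in E minor, v in A minor); G (III in E minor, VII in A minor); Am (iv in E minor, i in A minor); C (VI in E minor, III in A minor).

Em, G, Am, C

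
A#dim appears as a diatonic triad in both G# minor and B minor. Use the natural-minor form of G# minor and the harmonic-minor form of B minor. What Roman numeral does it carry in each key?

ii° in G# minor; vii° in B minor

The scale of G# minor (natural minor) is G# A# B C# D# E F#; A# is degree 2, and the triad built there (A#-C#-E) is diminished, so it is ii°.
The scale of B minor (harmonic minor) is B C# D E F# G A#; A# is degree 7, and the triad built there (A#-C#-E) is diminished, so it is vii°.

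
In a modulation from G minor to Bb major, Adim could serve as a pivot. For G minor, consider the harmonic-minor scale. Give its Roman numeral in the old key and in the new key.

The scale of G minor (harmonic minor) is G A Bb C D Eb F#; A is degree 2, and the triad built there (A-C-Eb) is diminished, so it is ii°.
The scale of Bb major is Bb C D Eb F G A; A is degree 7, and the triad built there (A-C-Eb) is diminished, so it is vii°.

ii° in G minor; vii° in Bb major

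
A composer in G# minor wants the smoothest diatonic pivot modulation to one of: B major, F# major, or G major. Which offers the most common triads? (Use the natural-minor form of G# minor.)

Triads of G# minor (natural minor): G# minor (i), A# diminished (ii°), B major (III), C# minor (iv), D# minor (v), E major (VI), F# major (VII).
B major shares 7: G#m, A#dim, B, C#m, D#m, E, F#.
F# major shares 4: G#m, B, D#m, F#.
G major shares 0: none.
The most common triads (7) are shared with B major.

B major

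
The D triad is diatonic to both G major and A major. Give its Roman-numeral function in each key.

V in G major; IV in A major

The scale of G major is G A B C D E F♯; D is degree 5, and the triad built there (D-F♯-A) is major, so it is V.
The scale of A major is A B C♯ D E F♯ G♯; D is degree 4, and the triad built there (D-F♯-A) is major, so it is IV.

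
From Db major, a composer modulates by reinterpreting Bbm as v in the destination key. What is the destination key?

Eb minor

The numeral v denotes a minor triad on scale degree 5. With Bb on degree 5, the tonic of the new key is Eb.
Degree 5 carries a minor triad in natural-minor keys, so the destination is Eb minor.
Check: the diatonic triads of Eb minor (natural minor) are Ebm (i), Fdim (ii°), Gb (III), Abm (iv), Bbm (v), Cb (VI), Db (VII) — Bbm is indeed v.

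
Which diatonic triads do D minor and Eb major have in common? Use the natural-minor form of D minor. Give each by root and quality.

Triads in D minor (natural minor): Dm (i), Edim (ii°), F (III), Gm (iv), Am (v), Bb (VI), C (VII).
Triads in Eb major: Eb (I), Fm (ii), Gm (iii), Ab (IV), Bb (V), Cm (vi), Ddim (vii°).
Shared triads with their functions: Gm (iv in D minor, iii in Eb major); Bb (VI in D minor, V in Eb major).

Gm, Bb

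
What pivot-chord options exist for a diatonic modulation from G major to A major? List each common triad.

Bm, D

Triads in G major: G (I), Am (ii), Bm (iii), C (IV), D (V), Em (vi), F#dim (vii°).
Triads in A major: A (I), Bm (ii), C#m (iii), D (IV), E (V), F#m (vi), G#dim (vii°).
Shared triads with their functions: Bm (iii in G major, ii in A major); D (V in G major, IV in A major).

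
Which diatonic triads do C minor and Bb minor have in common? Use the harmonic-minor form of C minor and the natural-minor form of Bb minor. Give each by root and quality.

Triads in C minor (harmonic minor): C minor (i), D diminished (ii°), Eb augmented (III+), F minor (iv), G major (V), Ab major (VI), B diminished (vii°).
Triads in Bb minor (natural minor): Bb minor (i), C diminished (ii°), Db major (III), Eb minor (iv), F minor (v), Gb major (VI), Ab major (VII).
Shared triads with their functions: F minor (iv in C minor, v in Bb minor); Ab major (VI in C minor, VII in Bb minor).

Fm, Ab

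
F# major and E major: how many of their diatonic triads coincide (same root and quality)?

Diatonic triads of F# major: F# (I), G#m (ii), A#m (iii), B (IV), C# (V), D#m (vi), E#dim (vii°).
Diatonic triads of E major: E (I), F#m (ii), G#m (iii), A (IV), B (V), C#m (vi), D#dim (vii°).
Matching root and quality in both lists: G#m, B.
That gives 2 common triads.

2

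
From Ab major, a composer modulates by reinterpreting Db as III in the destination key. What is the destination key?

Bb minor

The numeral III denotes a major triad on scale degree 3. With Db on degree 3, the tonic of the new key is Bb.
Degree 3 carries a major triad in natural-minor keys, so the destination is Bb minor.
Check: the diatonic triads of Bb minor (natural minor) are Bbm (i), Cdim (ii°), Db (III), Ebm (iv), Fm (v), Gb (VI), Ab (VII) — Db is indeed III.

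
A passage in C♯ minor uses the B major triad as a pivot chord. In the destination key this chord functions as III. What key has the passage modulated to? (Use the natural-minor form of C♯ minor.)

G♯ minor

The numeral III denotes a major triad on scale degree 3. With B on degree 3, the tonic of the new key is G♯.
Degree 3 carries a major triad in natural-minor keys, so the destination is G♯ minor.
Check: the diatonic triads of G♯ minor (natural minor) are G♯m (i), A♯dim (ii°), B (III), C♯m (iv), D♯m (v), E (VI), F♯ (VII) — B major is indeed III.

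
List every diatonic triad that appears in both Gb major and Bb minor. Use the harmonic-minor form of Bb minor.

Gb, Bbm, Ebm

Triads in Gb major: Gb major (I), Ab minor (ii), Bb minor (iii), Cb major (IV), Db major (V), Eb minor (vi), F diminished (vii°).
Triads in Bb minor (harmonic minor): Bb minor (i), C diminished (ii°), Db augmented (III+), Eb minor (iv), F major (V), Gb major (VI), A diminished (vii°).
Shared triads with their functions: Gb major (I in Gb major, VI in Bb minor); Bb minor (iii in Gb major, i in Bb minor); Eb minor (vi in Gb major, iv in Bb minor).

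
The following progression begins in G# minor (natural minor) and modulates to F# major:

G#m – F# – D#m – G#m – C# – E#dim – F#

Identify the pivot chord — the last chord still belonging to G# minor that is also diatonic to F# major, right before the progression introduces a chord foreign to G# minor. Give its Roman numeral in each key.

Chords diatonic to G# minor: G#m, A#dim, B, C#m, D#m, E, F#.
Reading the progression, the first chord not in that set is C#, so the modulation leaves G# minor there.
The chord immediately before C# is G#m, which is diatonic to both keys: i in G# minor and ii in F# major.

G#m — i in G# minor, ii in F# major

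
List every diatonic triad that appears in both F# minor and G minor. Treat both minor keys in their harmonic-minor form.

D

Triads in F# minor (harmonic minor): F#m (i), G#dim (ii°), Aaug (III+), Bm (iv), C# (V), D (VI), E#dim (vii°).
Triads in G minor (harmonic minor): Gm (i), Adim (ii°), Bbaug (III+), Cm (iv), D (V), Eb (VI), F#dim (vii°).
Shared triads with their functions: D (VI in F# minor, V in G minor).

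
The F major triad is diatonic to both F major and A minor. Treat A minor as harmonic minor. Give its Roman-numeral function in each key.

The scale of F major is F G A B♭ C D E; F is degree 1, and the triad built there (F-A-C) is major, so it is I.
The scale of A minor (harmonic minor) is A B C D E F G♯; F is degree 6, and the triad built there (F-A-C) is major, so it is VI.

I in F major; VI in A minor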